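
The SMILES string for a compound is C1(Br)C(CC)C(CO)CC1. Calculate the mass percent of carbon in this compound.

Atom tally by fragment:
  cyclopentane ring core → C:5 H:10
  (− 3 ring H displaced by substituents)
  + Br → Br:1
  + C2H5 → C:2 H:5
  + CH2OH → C:1 H:3 O:1
Element totals:
  C: 8
  H: 15
  Br: 1
  O: 1
Molecular formula: C8H15BrO.
Molar mass = 207.111 g/mol.
Mass from C: 8 × 12.011 = 96.088 g/mol.
%C = 96.088 / 207.111 × 100 = 46.39%.

46.39%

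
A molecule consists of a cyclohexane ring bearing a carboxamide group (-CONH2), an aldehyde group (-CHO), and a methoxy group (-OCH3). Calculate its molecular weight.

185.22 g/mol

Atom tally by fragment:
  cyclohexane ring core → C:6 H:12
  (− 3 ring H displaced by substituents)
  + CONH2 → C:1 H:2 O:1 N:1
  + CHO → C:1 H:1 O:1
  + OCH3 → C:1 H:3 O:1
Element totals:
  C: 9
  H: 15
  N: 1
  O: 3
Molecular formula: C9H15NO3.
  M = 9(12.011) + 15(1.008) + 14.007 + 3(15.999)
    = 108.099 + 15.120 + 14.007 + 47.997 = 185.223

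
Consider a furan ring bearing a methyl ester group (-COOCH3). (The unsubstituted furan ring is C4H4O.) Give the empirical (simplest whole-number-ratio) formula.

Atom tally by fragment:
  furan ring core → C:4 H:4 O:1
  (− 1 ring H displaced by substituents)
  + COOCH3 → C:2 H:3 O:2
Element totals:
  C: 6
  H: 6
  O: 3
Molecular formula: C6H6O3.
gcd of subscripts = 3; dividing each by 3:
  C: 6/3 = 2
  H: 6/3 = 2
  O: 3/3 = 1

C2H2O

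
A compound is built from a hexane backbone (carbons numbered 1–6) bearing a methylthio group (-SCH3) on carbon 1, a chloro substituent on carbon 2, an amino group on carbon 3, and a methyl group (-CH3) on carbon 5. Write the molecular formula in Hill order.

Atom tally by fragment:
  CH3SCH2 → C:2 H:5 S:1
  CH(Cl) → C:1 H:1 Cl:1
  CH(NH2) → C:1 H:3 N:1
  CH2 → C:1 H:2
  CH(CH3) → C:2 H:4
  CH3 → C:1 H:3
Element totals:
  C: 8
  H: 18
  Cl: 1
  N: 1
  S: 1

C8H18ClNS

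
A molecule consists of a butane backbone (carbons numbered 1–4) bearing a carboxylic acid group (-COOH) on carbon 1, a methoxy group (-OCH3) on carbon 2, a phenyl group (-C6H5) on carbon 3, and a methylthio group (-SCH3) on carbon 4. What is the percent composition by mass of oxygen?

Atom tally by fragment:
  HOOCCH2 → C:2 H:3 O:2
  CH(OCH3) → C:2 H:4 O:1
  CH(C6H5) → C:7 H:6
  CH2SCH3 → C:2 H:5 S:1
Element totals:
  C: 13
  H: 18
  O: 3
  S: 1
Molecular formula: C13H18O3S.
Molar mass = 254.344 g/mol.
Mass from O: 3 × 15.999 = 47.997 g/mol.
%O = 47.997 / 254.344 × 100 = 18.87%.

18.87%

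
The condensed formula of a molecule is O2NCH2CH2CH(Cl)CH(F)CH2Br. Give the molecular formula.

C5H8BrClFNO2

Atom tally by fragment:
  O2NCH2 → C:1 H:2 N:1 O:2
  CH2 → C:1 H:2
  CH(Cl) → C:1 H:1 Cl:1
  CH(F) → C:1 H:1 F:1
  CH2Br → C:1 H:2 Br:1
Element totals:
  C: 5
  H: 8
  Br: 1
  Cl: 1
  F: 1
  N: 1
  O: 2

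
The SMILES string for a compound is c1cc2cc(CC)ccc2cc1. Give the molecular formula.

Atom tally by fragment:
  naphthalene ring system core → C:10 H:8
  (− 1 ring H displaced by substituents)
  + C2H5 → C:2 H:5
Element totals:
  C: 12
  H: 12

C12H12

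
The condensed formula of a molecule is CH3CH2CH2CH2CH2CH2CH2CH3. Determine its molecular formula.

C8H18

Atom tally by fragment:
  CH3 → C:1 H:3
  CH2 → C:1 H:2
  CH2 → C:1 H:2
  CH2 → C:1 H:2
  CH2 → C:1 H:2
  CH2 → C:1 H:2
  CH2 → C:1 H:2
  CH3 → C:1 H:3
Element totals:
  C: 8
  H: 18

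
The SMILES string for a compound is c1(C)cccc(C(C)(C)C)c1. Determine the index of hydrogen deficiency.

4

Atom tally by fragment:
  benzene ring core → C:6 H:6
  (− 2 ring H displaced by substituents)
  + CH3 → C:1 H:3
  + C(CH3)3 → C:4 H:9
Element totals:
  C: 11
  H: 16
Molecular formula: C11H16.
DoU = (2C + 2 + N − H − X) / 2 = (2·11 + 2 + 0 − 16 − 0) / 2 = 4.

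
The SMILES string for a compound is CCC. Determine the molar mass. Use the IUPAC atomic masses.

44.10 g/mol

Atom tally by fragment:
  CH3 → C:1 H:3
  CH2 → C:1 H:2
  CH3 → C:1 H:3
Element totals:
  C: 3
  H: 8
Molecular formula: C3H8.
  M = 3(12.011) + 8(1.008)
    = 36.033 + 8.064 = 44.097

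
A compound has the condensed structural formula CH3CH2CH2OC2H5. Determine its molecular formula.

C5H12O

Element totals:
  C: 5
  H: 12
  O: 1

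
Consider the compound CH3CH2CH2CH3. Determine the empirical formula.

Atom tally by fragment:
  CH3 → C:1 H:3
  CH2 → C:1 H:2
  CH2 → C:1 H:2
  CH3 → C:1 H:3
Element totals:
  C: 4
  H: 10
Molecular formula: C4H10.
gcd of subscripts = 2; dividing each by 2:
  C: 4/2 = 2
  H: 10/2 = 5

C2H5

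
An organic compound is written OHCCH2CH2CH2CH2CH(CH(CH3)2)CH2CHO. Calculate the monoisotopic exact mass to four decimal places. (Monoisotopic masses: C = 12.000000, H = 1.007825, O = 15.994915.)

Atom tally by fragment:
  OHCCH2 → C:2 H:3 O:1
  CH2 → C:1 H:2
  CH2 → C:1 H:2
  CH2 → C:1 H:2
  CH(CH(CH3)2) → C:4 H:8
  CH2CHO → C:2 H:3 O:1
Element totals:
  C: 11
  H: 20
  O: 2
Molecular formula: C11H20O2.
  M = 11(12.0) + 20(1.007825) + 2(15.994915)
    = 132.000000 + 20.156500 + 31.989830 = 184.146330

184.1463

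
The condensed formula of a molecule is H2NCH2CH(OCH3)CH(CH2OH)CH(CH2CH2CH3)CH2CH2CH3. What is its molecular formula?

C12H27NO2

Atom tally by fragment:
  H2NCH2 → C:1 H:4 N:1
  CH(OCH3) → C:2 H:4 O:1
  CH(CH2OH) → C:2 H:4 O:1
  CH(CH2CH2CH3) → C:4 H:8
  CH2 → C:1 H:2
  CH2 → C:1 H:2
  CH3 → C:1 H:3
Element totals:
  C: 12
  H: 27
  N: 1
  O: 2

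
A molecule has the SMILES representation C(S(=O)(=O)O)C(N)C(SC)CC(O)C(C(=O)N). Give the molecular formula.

Atom tally by fragment:
  HO3SCH2 → C:1 H:3 S:1 O:3
  CH(NH2) → C:1 H:3 N:1
  CH(SCH3) → C:2 H:4 S:1
  CH2 → C:1 H:2
  CH(OH) → C:1 H:2 O:1
  CH2CONH2 → C:2 H:4 O:1 N:1
Element totals:
  C: 8
  H: 18
  N: 2
  O: 5
  S: 2

C8H18N2O5S2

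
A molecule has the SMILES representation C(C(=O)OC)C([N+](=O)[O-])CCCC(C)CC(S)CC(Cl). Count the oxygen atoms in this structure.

Atom tally by fragment:
  CH3OOCCH2 → C:3 H:5 O:2
  CH(NO2) → C:1 H:1 N:1 O:2
  CH2 → C:1 H:2
  CH2 → C:1 H:2
  CH2 → C:1 H:2
  CH(CH3) → C:2 H:4
  CH2 → C:1 H:2
  CH(SH) → C:1 H:2 S:1
  CH2 → C:1 H:2
  CH2Cl → C:1 H:2 Cl:1
Element totals:
  C: 13
  H: 24
  Cl: 1
  N: 1
  O: 4
  S: 1

4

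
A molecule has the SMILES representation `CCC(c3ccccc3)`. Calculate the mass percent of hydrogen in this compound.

10.06%

Atom tally by fragment:
  CH3 → C:1 H:3
  CH2 → C:1 H:2
  CH2C6H5 → C:7 H:7
Element totals:
  C: 9
  H: 12
Molecular formula: C9H12.
Molar mass = 120.195 g/mol.
Mass from H: 12 × 1.008 = 12.096 g/mol.
%H = 12.096 / 120.195 × 100 = 10.06%.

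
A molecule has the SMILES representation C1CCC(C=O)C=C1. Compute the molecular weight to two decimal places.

110.16 g/mol

Atom tally by fragment:
  cyclohexene ring core → C:6 H:10
  (− 1 ring H displaced by substituents)
  + CHO → C:1 H:1 O:1
Element totals:
  C: 7
  H: 10
  O: 1
Molecular formula: C7H10O.
  M = 7(12.011) + 10(1.008) + 15.999
    = 84.077 + 10.080 + 15.999 = 110.156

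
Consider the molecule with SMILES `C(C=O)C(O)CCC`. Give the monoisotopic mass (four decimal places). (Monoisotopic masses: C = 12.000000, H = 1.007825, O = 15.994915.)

Atom tally by fragment:
  OHCCH2 → C:2 H:3 O:1
  CH(OH) → C:1 H:2 O:1
  CH2 → C:1 H:2
  CH2 → C:1 H:2
  CH3 → C:1 H:3
Element totals:
  C: 6
  H: 12
  O: 2
Molecular formula: C6H12O2.
  M = 6(12.0) + 12(1.007825) + 2(15.994915)
    = 72.000000 + 12.093900 + 31.989830 = 116.083730

116.0837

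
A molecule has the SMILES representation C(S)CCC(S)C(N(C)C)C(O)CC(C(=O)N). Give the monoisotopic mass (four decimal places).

Atom tally by fragment:
  HSCH2 → C:1 H:3 S:1
  CH2 → C:1 H:2
  CH2 → C:1 H:2
  CH(SH) → C:1 H:2 S:1
  CH(N(CH3)2) → C:3 H:7 N:1
  CH(OH) → C:1 H:2 O:1
  CH2 → C:1 H:2
  CH2CONH2 → C:2 H:4 O:1 N:1
Element totals:
  C: 11
  H: 24
  N: 2
  O: 2
  S: 2
Molecular formula: C11H24N2O2S2.
  M = 11(12.0) + 24(1.007825) + 2(14.003074) + 2(15.994915) + 2(31.972071)
    = 132.000000 + 24.187800 + 28.006148 + 31.989830 + 63.944142 = 280.127920

280.1279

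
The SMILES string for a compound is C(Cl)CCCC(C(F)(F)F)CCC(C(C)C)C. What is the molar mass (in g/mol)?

Atom tally by fragment:
  ClCH2 → C:1 H:2 Cl:1
  CH2 → C:1 H:2
  CH2 → C:1 H:2
  CH2 → C:1 H:2
  CH(CF3) → C:2 H:1 F:3
  CH2 → C:1 H:2
  CH2 → C:1 H:2
  CH(CH(CH3)2) → C:4 H:8
  CH3 → C:1 H:3
Element totals:
  C: 13
  H: 24
  Cl: 1
  F: 3
Molecular formula: C13H24ClF3.
  M = 13(12.011) + 24(1.008) + 35.45 + 3(18.998)
    = 156.143 + 24.192 + 35.450 + 56.994 = 272.779

272.78 g/mol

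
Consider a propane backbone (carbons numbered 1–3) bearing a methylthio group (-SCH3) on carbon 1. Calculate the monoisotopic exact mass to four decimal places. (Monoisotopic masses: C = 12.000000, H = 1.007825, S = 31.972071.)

Atom tally by fragment:
  CH3SCH2 → C:2 H:5 S:1
  CH2 → C:1 H:2
  CH3 → C:1 H:3
Element totals:
  C: 4
  H: 10
  S: 1
Molecular formula: C4H10S.
  M = 4(12.0) + 10(1.007825) + 31.972071
    = 48.000000 + 10.078250 + 31.972071 = 90.050321

90.0503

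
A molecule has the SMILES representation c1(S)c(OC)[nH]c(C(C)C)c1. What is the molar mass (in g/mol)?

Atom tally by fragment:
  pyrrole ring core → C:4 H:5 N:1
  (− 3 ring H displaced by substituents)
  + SH → S:1 H:1
  + OCH3 → C:1 H:3 O:1
  + CH(CH3)2 → C:3 H:7
Element totals:
  C: 8
  H: 13
  N: 1
  O: 1
  S: 1
Molecular formula: C8H13NOS.
  M = 8(12.011) + 13(1.008) + 14.007 + 15.999 + 32.06
    = 96.088 + 13.104 + 14.007 + 15.999 + 32.060 = 171.258

171.26 g/mol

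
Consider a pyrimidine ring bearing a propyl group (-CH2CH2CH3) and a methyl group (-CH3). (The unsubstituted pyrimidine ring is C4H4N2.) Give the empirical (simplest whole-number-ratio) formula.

Atom tally by fragment:
  pyrimidine ring core → C:4 H:4 N:2
  (− 2 ring H displaced by substituents)
  + CH2CH2CH3 → C:3 H:7
  + CH3 → C:1 H:3
Element totals:
  C: 8
  H: 12
  N: 2
Molecular formula: C8H12N2.
gcd of subscripts = 2; dividing each by 2:
  C: 8/2 = 4
  H: 12/2 = 6
  N: 2/2 = 1

C4H6N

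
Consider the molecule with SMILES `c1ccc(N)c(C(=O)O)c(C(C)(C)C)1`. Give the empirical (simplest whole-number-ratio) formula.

C11H15NO2

Atom tally by fragment:
  benzene ring core → C:6 H:6
  (− 3 ring H displaced by substituents)
  + NH2 → N:1 H:2
  + COOH → C:1 H:1 O:2
  + C(CH3)3 → C:4 H:9
Element totals:
  C: 11
  H: 15
  N: 1
  O: 2
Molecular formula: C11H15NO2.
gcd of subscripts (11, 15, 1, 2) = 1, so the empirical formula equals the molecular formula.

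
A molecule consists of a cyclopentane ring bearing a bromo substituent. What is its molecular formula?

Atom tally by fragment:
  cyclopentane ring core → C:5 H:10
  (− 1 ring H displaced by substituents)
  + Br → Br:1
Element totals:
  C: 5
  H: 9
  Br: 1

C5H9Br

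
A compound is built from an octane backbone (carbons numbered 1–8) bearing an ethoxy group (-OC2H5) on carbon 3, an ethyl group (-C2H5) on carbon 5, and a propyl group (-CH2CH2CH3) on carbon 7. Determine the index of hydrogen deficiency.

Atom tally by fragment:
  CH3 → C:1 H:3
  CH2 → C:1 H:2
  CH(OC2H5) → C:3 H:6 O:1
  CH2 → C:1 H:2
  CH(C2H5) → C:3 H:6
  CH2 → C:1 H:2
  CH(CH2CH2CH3) → C:4 H:8
  CH3 → C:1 H:3
Element totals:
  C: 15
  H: 32
  O: 1
Molecular formula: C15H32O.
DoU = (2C + 2 + N − H − X) / 2 = (2·15 + 2 + 0 − 32 − 0) / 2 = 0.

0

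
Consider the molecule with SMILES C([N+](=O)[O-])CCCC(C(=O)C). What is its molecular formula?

Atom tally by fragment:
  O2NCH2 → C:1 H:2 N:1 O:2
  CH2 → C:1 H:2
  CH2 → C:1 H:2
  CH2 → C:1 H:2
  CH2COCH3 → C:3 H:5 O:1
Element totals:
  C: 7
  H: 13
  N: 1
  O: 3

C7H13NO3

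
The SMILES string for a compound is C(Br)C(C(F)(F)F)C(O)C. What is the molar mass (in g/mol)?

221.02 g/mol

Atom tally by fragment:
  BrCH2 → C:1 H:2 Br:1
  CH(CF3) → C:2 H:1 F:3
  CH(OH) → C:1 H:2 O:1
  CH3 → C:1 H:3
Element totals:
  C: 5
  H: 8
  Br: 1
  F: 3
  O: 1
Molecular formula: C5H8BrF3O.
  M = 5(12.011) + 8(1.008) + 79.904 + 3(18.998) + 15.999
    = 60.055 + 8.064 + 79.904 + 56.994 + 15.999 = 221.016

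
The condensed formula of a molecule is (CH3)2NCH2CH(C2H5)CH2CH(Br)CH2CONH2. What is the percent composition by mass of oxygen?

Element totals:
  C: 10
  H: 21
  Br: 1
  N: 2
  O: 1
Molecular formula: C10H21BrN2O.
Molar mass = 265.195 g/mol.
Mass from O: 1 × 15.999 = 15.999 g/mol.
%O = 15.999 / 265.195 × 100 = 6.03%.

6.03%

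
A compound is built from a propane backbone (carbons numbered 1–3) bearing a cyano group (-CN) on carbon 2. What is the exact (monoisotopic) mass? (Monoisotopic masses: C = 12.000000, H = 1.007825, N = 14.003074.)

69.0578

Atom tally by fragment:
  CH3 → C:1 H:3
  CH(CN) → C:2 H:1 N:1
  CH3 → C:1 H:3
Element totals:
  C: 4
  H: 7
  N: 1
Molecular formula: C4H7N.
  M = 4(12.0) + 7(1.007825) + 14.003074
    = 48.000000 + 7.054775 + 14.003074 = 69.057849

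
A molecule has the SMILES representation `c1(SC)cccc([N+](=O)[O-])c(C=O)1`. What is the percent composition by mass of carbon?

Atom tally by fragment:
  benzene ring core → C:6 H:6
  (− 3 ring H displaced by substituents)
  + SCH3 → C:1 H:3 S:1
  + NO2 → N:1 O:2
  + CHO → C:1 H:1 O:1
Element totals:
  C: 8
  H: 7
  N: 1
  O: 3
  S: 1
Molecular formula: C8H7NO3S.
Molar mass = 197.208 g/mol.
Mass from C: 8 × 12.011 = 96.088 g/mol.
%C = 96.088 / 197.208 × 100 = 48.72%.

48.72%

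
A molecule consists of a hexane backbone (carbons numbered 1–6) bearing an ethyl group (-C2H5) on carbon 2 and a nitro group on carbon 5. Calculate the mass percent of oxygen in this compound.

Atom tally by fragment:
  CH3 → C:1 H:3
  CH(C2H5) → C:3 H:6
  CH2 → C:1 H:2
  CH2 → C:1 H:2
  CH(NO2) → C:1 H:1 N:1 O:2
  CH3 → C:1 H:3
Element totals:
  C: 8
  H: 17
  N: 1
  O: 2
Molecular formula: C8H17NO2.
Molar mass = 159.229 g/mol.
Mass from O: 2 × 15.999 = 31.998 g/mol.
%O = 31.998 / 159.229 × 100 = 20.10%.

20.10%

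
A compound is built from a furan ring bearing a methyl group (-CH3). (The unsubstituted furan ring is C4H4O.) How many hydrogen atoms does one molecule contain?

6

Atom tally by fragment:
  furan ring core → C:4 H:4 O:1
  (− 1 ring H displaced by substituents)
  + CH3 → C:1 H:3
Element totals:
  C: 5
  H: 6
  O: 1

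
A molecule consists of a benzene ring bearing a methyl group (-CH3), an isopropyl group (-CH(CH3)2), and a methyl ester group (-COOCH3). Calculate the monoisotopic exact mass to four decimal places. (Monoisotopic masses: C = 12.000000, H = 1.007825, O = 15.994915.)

Atom tally by fragment:
  benzene ring core → C:6 H:6
  (− 3 ring H displaced by substituents)
  + CH3 → C:1 H:3
  + CH(CH3)2 → C:3 H:7
  + COOCH3 → C:2 H:3 O:2
Element totals:
  C: 12
  H: 16
  O: 2
Molecular formula: C12H16O2.
  M = 12(12.0) + 16(1.007825) + 2(15.994915)
    = 144.000000 + 16.125200 + 31.989830 = 192.115030

192.1150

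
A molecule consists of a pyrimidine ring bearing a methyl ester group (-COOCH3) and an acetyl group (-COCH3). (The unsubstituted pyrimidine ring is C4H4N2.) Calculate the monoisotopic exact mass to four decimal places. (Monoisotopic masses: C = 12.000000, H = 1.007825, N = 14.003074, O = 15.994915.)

Atom tally by fragment:
  pyrimidine ring core → C:4 H:4 N:2
  (− 2 ring H displaced by substituents)
  + COOCH3 → C:2 H:3 O:2
  + COCH3 → C:2 H:3 O:1
Element totals:
  C: 8
  H: 8
  N: 2
  O: 3
Molecular formula: C8H8N2O3.
  M = 8(12.0) + 8(1.007825) + 2(14.003074) + 3(15.994915)
    = 96.000000 + 8.062600 + 28.006148 + 47.984745 = 180.053493

180.0535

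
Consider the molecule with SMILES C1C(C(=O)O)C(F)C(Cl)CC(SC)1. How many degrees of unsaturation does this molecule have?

Atom tally by fragment:
  cyclohexane ring core → C:6 H:12
  (− 4 ring H displaced by substituents)
  + COOH → C:1 H:1 O:2
  + F → F:1
  + Cl → Cl:1
  + SCH3 → C:1 H:3 S:1
Element totals:
  C: 8
  H: 12
  Cl: 1
  F: 1
  O: 2
  S: 1
Molecular formula: C8H12ClFO2S.
DoU = (2C + 2 + N − H − X) / 2 = (2·8 + 2 + 0 − 12 − 2) / 2 = 2.

2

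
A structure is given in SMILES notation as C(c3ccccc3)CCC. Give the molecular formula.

Atom tally by fragment:
  C6H5CH2 → C:7 H:7
  CH2 → C:1 H:2
  CH2 → C:1 H:2
  CH3 → C:1 H:3
Element totals:
  C: 10
  H: 14

C10H14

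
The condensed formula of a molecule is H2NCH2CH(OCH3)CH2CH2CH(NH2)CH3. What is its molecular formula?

Element totals:
  C: 7
  H: 18
  N: 2
  O: 1

C7H18N2O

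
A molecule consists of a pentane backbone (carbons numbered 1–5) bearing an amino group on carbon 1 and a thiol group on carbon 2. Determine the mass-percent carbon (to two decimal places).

50.37%

Atom tally by fragment:
  H2NCH2 → C:1 H:4 N:1
  CH(SH) → C:1 H:2 S:1
  CH2 → C:1 H:2
  CH2 → C:1 H:2
  CH3 → C:1 H:3
Element totals:
  C: 5
  H: 13
  N: 1
  S: 1
Molecular formula: C5H13NS.
Molar mass = 119.226 g/mol.
Mass from C: 5 × 12.011 = 60.055 g/mol.
%C = 60.055 / 119.226 × 100 = 50.37%.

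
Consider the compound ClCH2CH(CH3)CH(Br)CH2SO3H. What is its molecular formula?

Element totals:
  C: 5
  H: 10
  Br: 1
  Cl: 1
  O: 3
  S: 1

C5H10BrClO3S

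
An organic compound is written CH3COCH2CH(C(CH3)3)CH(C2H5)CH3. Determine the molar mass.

184.32 g/mol

Atom tally by fragment:
  CH3COCH2 → C:3 H:5 O:1
  CH(C(CH3)3) → C:5 H:10
  CH(C2H5) → C:3 H:6
  CH3 → C:1 H:3
Element totals:
  C: 12
  H: 24
  O: 1
Molecular formula: C12H24O.
  M = 12(12.011) + 24(1.008) + 15.999
    = 144.132 + 24.192 + 15.999 = 184.323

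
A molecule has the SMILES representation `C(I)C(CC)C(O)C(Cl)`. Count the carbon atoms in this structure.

Atom tally by fragment:
  ICH2 → C:1 H:2 I:1
  CH(C2H5) → C:3 H:6
  CH(OH) → C:1 H:2 O:1
  CH2Cl → C:1 H:2 Cl:1
Element totals:
  C: 6
  H: 12
  Cl: 1
  I: 1
  O: 1

6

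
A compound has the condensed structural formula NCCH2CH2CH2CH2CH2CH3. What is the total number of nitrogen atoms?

Atom tally by fragment:
  NCCH2 → C:2 H:2 N:1
  CH2 → C:1 H:2
  CH2 → C:1 H:2
  CH2 → C:1 H:2
  CH2 → C:1 H:2
  CH3 → C:1 H:3
Element totals:
  C: 7
  H: 13
  N: 1

1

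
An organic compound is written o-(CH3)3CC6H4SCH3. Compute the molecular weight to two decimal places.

Element totals:
  C: 11
  H: 16
  S: 1
Molecular formula: C11H16S.
  M = 11(12.011) + 16(1.008) + 32.06
    = 132.121 + 16.128 + 32.060 = 180.309

180.31 g/mol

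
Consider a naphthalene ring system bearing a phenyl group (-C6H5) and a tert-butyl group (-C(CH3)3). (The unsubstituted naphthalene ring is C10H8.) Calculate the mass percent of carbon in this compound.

92.26%

Atom tally by fragment:
  naphthalene ring system core → C:10 H:8
  (− 2 ring H displaced by substituents)
  + C6H5 → C:6 H:5
  + C(CH3)3 → C:4 H:9
Element totals:
  C: 20
  H: 20
Molecular formula: C20H20.
Molar mass = 260.380 g/mol.
Mass from C: 20 × 12.011 = 240.220 g/mol.
%C = 240.220 / 260.380 × 100 = 92.26%.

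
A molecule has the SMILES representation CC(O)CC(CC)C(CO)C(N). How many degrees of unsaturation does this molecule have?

Atom tally by fragment:
  CH3 → C:1 H:3
  CH(OH) → C:1 H:2 O:1
  CH2 → C:1 H:2
  CH(C2H5) → C:3 H:6
  CH(CH2OH) → C:2 H:4 O:1
  CH2NH2 → C:1 H:4 N:1
Element totals:
  C: 9
  H: 21
  N: 1
  O: 2
Molecular formula: C9H21NO2.
DoU = (2C + 2 + N − H − X) / 2 = (2·9 + 2 + 1 − 21 − 0) / 2 = 0.

0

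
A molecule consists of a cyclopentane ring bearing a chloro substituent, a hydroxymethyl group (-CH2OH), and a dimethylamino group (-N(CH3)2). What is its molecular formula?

C8H16ClNO

Atom tally by fragment:
  cyclopentane ring core → C:5 H:10
  (− 3 ring H displaced by substituents)
  + Cl → Cl:1
  + CH2OH → C:1 H:3 O:1
  + N(CH3)2 → N:1 C:2 H:6
Element totals:
  C: 8
  H: 16
  Cl: 1
  N: 1
  O: 1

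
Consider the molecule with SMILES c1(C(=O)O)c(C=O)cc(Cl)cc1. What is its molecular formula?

Atom tally by fragment:
  benzene ring core → C:6 H:6
  (− 3 ring H displaced by substituents)
  + COOH → C:1 H:1 O:2
  + CHO → C:1 H:1 O:1
  + Cl → Cl:1
Element totals:
  C: 8
  H: 5
  Cl: 1
  O: 3

C8H5ClO3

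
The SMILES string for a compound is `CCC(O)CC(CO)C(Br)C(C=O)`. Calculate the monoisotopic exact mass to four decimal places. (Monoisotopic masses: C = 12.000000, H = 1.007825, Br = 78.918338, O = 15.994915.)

Atom tally by fragment:
  CH3 → C:1 H:3
  CH2 → C:1 H:2
  CH(OH) → C:1 H:2 O:1
  CH2 → C:1 H:2
  CH(CH2OH) → C:2 H:4 O:1
  CH(Br) → C:1 H:1 Br:1
  CH2CHO → C:2 H:3 O:1
Element totals:
  C: 9
  H: 17
  Br: 1
  O: 3
Molecular formula: C9H17BrO3.
  M = 9(12.0) + 17(1.007825) + 78.918338 + 3(15.994915)
    = 108.000000 + 17.133025 + 78.918338 + 47.984745 = 252.036108

252.0361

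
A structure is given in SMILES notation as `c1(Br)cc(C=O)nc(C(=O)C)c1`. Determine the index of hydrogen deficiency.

Atom tally by fragment:
  pyridine ring core → C:5 H:5 N:1
  (− 3 ring H displaced by substituents)
  + Br → Br:1
  + CHO → C:1 H:1 O:1
  + COCH3 → C:2 H:3 O:1
Element totals:
  C: 8
  H: 6
  Br: 1
  N: 1
  O: 2
Molecular formula: C8H6BrNO2.
DoU = (2C + 2 + N − H − X) / 2 = (2·8 + 2 + 1 − 6 − 1) / 2 = 6.

6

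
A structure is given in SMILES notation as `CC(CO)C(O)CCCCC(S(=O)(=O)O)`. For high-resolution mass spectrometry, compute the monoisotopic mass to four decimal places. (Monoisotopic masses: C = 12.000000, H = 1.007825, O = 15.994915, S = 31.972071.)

240.1031

Atom tally by fragment:
  CH3 → C:1 H:3
  CH(CH2OH) → C:2 H:4 O:1
  CH(OH) → C:1 H:2 O:1
  CH2 → C:1 H:2
  CH2 → C:1 H:2
  CH2 → C:1 H:2
  CH2 → C:1 H:2
  CH2SO3H → C:1 H:3 S:1 O:3
Element totals:
  C: 9
  H: 20
  O: 5
  S: 1
Molecular formula: C9H20O5S.
  M = 9(12.0) + 20(1.007825) + 5(15.994915) + 31.972071
    = 108.000000 + 20.156500 + 79.974575 + 31.972071 = 240.103146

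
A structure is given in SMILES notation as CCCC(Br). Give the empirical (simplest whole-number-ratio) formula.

Atom tally by fragment:
  CH3 → C:1 H:3
  CH2 → C:1 H:2
  CH2 → C:1 H:2
  CH2Br → C:1 H:2 Br:1
Element totals:
  C: 4
  H: 9
  Br: 1
Molecular formula: C4H9Br.
gcd of subscripts (1, 4, 9) = 1, so the empirical formula equals the molecular formula.

C4H9Br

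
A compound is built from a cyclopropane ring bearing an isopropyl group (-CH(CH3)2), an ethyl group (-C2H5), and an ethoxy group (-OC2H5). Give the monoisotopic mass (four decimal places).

156.1514

Atom tally by fragment:
  cyclopropane ring core → C:3 H:6
  (− 3 ring H displaced by substituents)
  + CH(CH3)2 → C:3 H:7
  + C2H5 → C:2 H:5
  + OC2H5 → C:2 H:5 O:1
Element totals:
  C: 10
  H: 20
  O: 1
Molecular formula: C10H20O.
  M = 10(12.0) + 20(1.007825) + 15.994915
    = 120.000000 + 20.156500 + 15.994915 = 156.151415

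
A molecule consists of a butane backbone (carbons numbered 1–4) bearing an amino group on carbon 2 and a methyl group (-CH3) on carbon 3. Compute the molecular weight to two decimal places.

Atom tally by fragment:
  CH3 → C:1 H:3
  CH(NH2) → C:1 H:3 N:1
  CH(CH3) → C:2 H:4
  CH3 → C:1 H:3
Element totals:
  C: 5
  H: 13
  N: 1
Molecular formula: C5H13N.
  M = 5(12.011) + 13(1.008) + 14.007
    = 60.055 + 13.104 + 14.007 = 87.166

87.17 g/mol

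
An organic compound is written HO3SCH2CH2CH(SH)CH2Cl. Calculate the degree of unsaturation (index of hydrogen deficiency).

Element totals:
  C: 4
  H: 9
  Cl: 1
  O: 3
  S: 2
Molecular formula: C4H9ClO3S2.
DoU = (2C + 2 + N − H − X) / 2 = (2·4 + 2 + 0 − 9 − 1) / 2 = 0.

0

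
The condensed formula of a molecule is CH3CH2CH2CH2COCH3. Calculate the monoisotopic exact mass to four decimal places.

100.0888

Atom tally by fragment:
  CH3 → C:1 H:3
  CH2 → C:1 H:2
  CH2 → C:1 H:2
  CH2COCH3 → C:3 H:5 O:1
Element totals:
  C: 6
  H: 12
  O: 1
Molecular formula: C6H12O.
  M = 6(12.0) + 12(1.007825) + 15.994915
    = 72.000000 + 12.093900 + 15.994915 = 100.088815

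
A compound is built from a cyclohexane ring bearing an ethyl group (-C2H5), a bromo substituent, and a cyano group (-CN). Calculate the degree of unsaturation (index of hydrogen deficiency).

Atom tally by fragment:
  cyclohexane ring core → C:6 H:12
  (− 3 ring H displaced by substituents)
  + C2H5 → C:2 H:5
  + Br → Br:1
  + CN → C:1 N:1
Element totals:
  C: 9
  H: 14
  Br: 1
  N: 1
Molecular formula: C9H14BrN.
DoU = (2C + 2 + N − H − X) / 2 = (2·9 + 2 + 1 − 14 − 1) / 2 = 3.

3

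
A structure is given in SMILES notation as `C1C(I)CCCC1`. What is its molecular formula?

Atom tally by fragment:
  cyclohexane ring core → C:6 H:12
  (− 1 ring H displaced by substituents)
  + I → I:1
Element totals:
  C: 6
  H: 11
  I: 1

C6H11I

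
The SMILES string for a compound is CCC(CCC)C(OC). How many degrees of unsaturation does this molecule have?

0

Atom tally by fragment:
  CH3 → C:1 H:3
  CH2 → C:1 H:2
  CH(CH2CH2CH3) → C:4 H:8
  CH2OCH3 → C:2 H:5 O:1
Element totals:
  C: 8
  H: 18
  O: 1
Molecular formula: C8H18O.
DoU = (2C + 2 + N − H − X) / 2 = (2·8 + 2 + 0 − 18 − 0) / 2 = 0.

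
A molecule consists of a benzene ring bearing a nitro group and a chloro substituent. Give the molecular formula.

Atom tally by fragment:
  benzene ring core → C:6 H:6
  (− 2 ring H displaced by substituents)
  + NO2 → N:1 O:2
  + Cl → Cl:1
Element totals:
  C: 6
  H: 4
  Cl: 1
  N: 1
  O: 2

C6H4ClNO2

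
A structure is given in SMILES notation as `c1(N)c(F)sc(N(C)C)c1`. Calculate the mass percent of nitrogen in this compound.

Atom tally by fragment:
  thiophene ring core → C:4 H:4 S:1
  (− 3 ring H displaced by substituents)
  + NH2 → N:1 H:2
  + F → F:1
  + N(CH3)2 → N:1 C:2 H:6
Element totals:
  C: 6
  H: 9
  F: 1
  N: 2
  S: 1
Molecular formula: C6H9FN2S.
Molar mass = 160.210 g/mol.
Mass from N: 2 × 14.007 = 28.014 g/mol.
%N = 28.014 / 160.210 × 100 = 17.49%.

17.49%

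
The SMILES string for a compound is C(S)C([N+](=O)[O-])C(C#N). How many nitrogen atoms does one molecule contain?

2

Atom tally by fragment:
  HSCH2 → C:1 H:3 S:1
  CH(NO2) → C:1 H:1 N:1 O:2
  CH2CN → C:2 H:2 N:1
Element totals:
  C: 4
  H: 6
  N: 2
  O: 2
  S: 1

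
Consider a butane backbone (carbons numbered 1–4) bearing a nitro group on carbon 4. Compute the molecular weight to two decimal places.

Atom tally by fragment:
  CH3 → C:1 H:3
  CH2 → C:1 H:2
  CH2 → C:1 H:2
  CH2NO2 → C:1 H:2 N:1 O:2
Element totals:
  C: 4
  H: 9
  N: 1
  O: 2
Molecular formula: C4H9NO2.
  M = 4(12.011) + 9(1.008) + 14.007 + 2(15.999)
    = 48.044 + 9.072 + 14.007 + 31.998 = 103.121

103.12 g/mol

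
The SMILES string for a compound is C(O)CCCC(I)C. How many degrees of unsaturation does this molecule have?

0

Atom tally by fragment:
  HOCH2 → C:1 H:3 O:1
  CH2 → C:1 H:2
  CH2 → C:1 H:2
  CH2 → C:1 H:2
  CH(I) → C:1 H:1 I:1
  CH3 → C:1 H:3
Element totals:
  C: 6
  H: 13
  I: 1
  O: 1
Molecular formula: C6H13IO.
DoU = (2C + 2 + N − H − X) / 2 = (2·6 + 2 + 0 − 13 − 1) / 2 = 0.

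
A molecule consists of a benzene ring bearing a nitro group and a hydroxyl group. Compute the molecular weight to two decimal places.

Atom tally by fragment:
  benzene ring core → C:6 H:6
  (− 2 ring H displaced by substituents)
  + NO2 → N:1 O:2
  + OH → O:1 H:1
Element totals:
  C: 6
  H: 5
  N: 1
  O: 3
Molecular formula: C6H5NO3.
  M = 6(12.011) + 5(1.008) + 14.007 + 3(15.999)
    = 72.066 + 5.040 + 14.007 + 47.997 = 139.110

139.11 g/mol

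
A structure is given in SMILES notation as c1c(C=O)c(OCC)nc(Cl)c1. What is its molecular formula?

Atom tally by fragment:
  pyridine ring core → C:5 H:5 N:1
  (− 3 ring H displaced by substituents)
  + CHO → C:1 H:1 O:1
  + OC2H5 → C:2 H:5 O:1
  + Cl → Cl:1
Element totals:
  C: 8
  H: 8
  Cl: 1
  N: 1
  O: 2

C8H8ClNO2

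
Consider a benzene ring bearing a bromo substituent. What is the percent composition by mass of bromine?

Atom tally by fragment:
  benzene ring core → C:6 H:6
  (− 1 ring H displaced by substituents)
  + Br → Br:1
Element totals:
  C: 6
  H: 5
  Br: 1
Molecular formula: C6H5Br.
Molar mass = 157.010 g/mol.
Mass from Br: 1 × 79.904 = 79.904 g/mol.
%Br = 79.904 / 157.010 × 100 = 50.89%.

50.89%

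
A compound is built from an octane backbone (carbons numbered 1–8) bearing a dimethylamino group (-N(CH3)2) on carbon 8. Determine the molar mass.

Atom tally by fragment:
  CH3 → C:1 H:3
  CH2 → C:1 H:2
  CH2 → C:1 H:2
  CH2 → C:1 H:2
  CH2 → C:1 H:2
  CH2 → C:1 H:2
  CH2 → C:1 H:2
  CH2N(CH3)2 → C:3 H:8 N:1
Element totals:
  C: 10
  H: 23
  N: 1
Molecular formula: C10H23N.
  M = 10(12.011) + 23(1.008) + 14.007
    = 120.110 + 23.184 + 14.007 = 157.301

157.30 g/mol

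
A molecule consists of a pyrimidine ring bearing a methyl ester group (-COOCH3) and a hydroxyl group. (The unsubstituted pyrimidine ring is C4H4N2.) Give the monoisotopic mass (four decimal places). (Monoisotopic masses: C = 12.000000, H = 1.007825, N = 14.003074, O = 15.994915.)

Atom tally by fragment:
  pyrimidine ring core → C:4 H:4 N:2
  (− 2 ring H displaced by substituents)
  + COOCH3 → C:2 H:3 O:2
  + OH → O:1 H:1
Element totals:
  C: 6
  H: 6
  N: 2
  O: 3
Molecular formula: C6H6N2O3.
  M = 6(12.0) + 6(1.007825) + 2(14.003074) + 3(15.994915)
    = 72.000000 + 6.046950 + 28.006148 + 47.984745 = 154.037843

154.0378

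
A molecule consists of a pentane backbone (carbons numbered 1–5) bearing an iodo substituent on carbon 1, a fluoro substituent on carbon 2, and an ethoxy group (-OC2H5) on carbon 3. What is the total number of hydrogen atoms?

14

Atom tally by fragment:
  ICH2 → C:1 H:2 I:1
  CH(F) → C:1 H:1 F:1
  CH(OC2H5) → C:3 H:6 O:1
  CH2 → C:1 H:2
  CH3 → C:1 H:3
Element totals:
  C: 7
  H: 14
  F: 1
  I: 1
  O: 1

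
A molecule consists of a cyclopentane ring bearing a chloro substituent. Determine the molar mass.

Atom tally by fragment:
  cyclopentane ring core → C:5 H:10
  (− 1 ring H displaced by substituents)
  + Cl → Cl:1
Element totals:
  C: 5
  H: 9
  Cl: 1
Molecular formula: C5H9Cl.
  M = 5(12.011) + 9(1.008) + 35.45
    = 60.055 + 9.072 + 35.450 = 104.577

104.58 g/mol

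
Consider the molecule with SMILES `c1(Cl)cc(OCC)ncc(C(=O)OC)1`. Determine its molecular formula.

C9H10ClNO3

Atom tally by fragment:
  pyridine ring core → C:5 H:5 N:1
  (− 3 ring H displaced by substituents)
  + Cl → Cl:1
  + OC2H5 → C:2 H:5 O:1
  + COOCH3 → C:2 H:3 O:2
Element totals:
  C: 9
  H: 10
  Cl: 1
  N: 1
  O: 3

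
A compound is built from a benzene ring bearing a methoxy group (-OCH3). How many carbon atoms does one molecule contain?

7

Atom tally by fragment:
  benzene ring core → C:6 H:6
  (− 1 ring H displaced by substituents)
  + OCH3 → C:1 H:3 O:1
Element totals:
  C: 7
  H: 8
  O: 1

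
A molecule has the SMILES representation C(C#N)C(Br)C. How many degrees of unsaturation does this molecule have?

Atom tally by fragment:
  NCCH2 → C:2 H:2 N:1
  CH(Br) → C:1 H:1 Br:1
  CH3 → C:1 H:3
Element totals:
  C: 4
  H: 6
  Br: 1
  N: 1
Molecular formula: C4H6BrN.
DoU = (2C + 2 + N − H − X) / 2 = (2·4 + 2 + 1 − 6 − 1) / 2 = 2.

2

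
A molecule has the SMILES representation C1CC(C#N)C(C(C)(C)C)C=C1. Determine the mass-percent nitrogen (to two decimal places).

8.58%

Atom tally by fragment:
  cyclohexene ring core → C:6 H:10
  (− 2 ring H displaced by substituents)
  + CN → C:1 N:1
  + C(CH3)3 → C:4 H:9
Element totals:
  C: 11
  H: 17
  N: 1
Molecular formula: C11H17N.
Molar mass = 163.264 g/mol.
Mass from N: 1 × 14.007 = 14.007 g/mol.
%N = 14.007 / 163.264 × 100 = 8.58%.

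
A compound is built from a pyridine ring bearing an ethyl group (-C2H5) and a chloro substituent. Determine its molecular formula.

Atom tally by fragment:
  pyridine ring core → C:5 H:5 N:1
  (− 2 ring H displaced by substituents)
  + C2H5 → C:2 H:5
  + Cl → Cl:1
Element totals:
  C: 7
  H: 8
  Cl: 1
  N: 1

C7H8ClN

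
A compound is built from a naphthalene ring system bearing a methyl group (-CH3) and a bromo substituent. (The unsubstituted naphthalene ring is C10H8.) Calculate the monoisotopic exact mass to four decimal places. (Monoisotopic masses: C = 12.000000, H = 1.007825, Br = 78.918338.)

219.9888

Atom tally by fragment:
  naphthalene ring system core → C:10 H:8
  (− 2 ring H displaced by substituents)
  + CH3 → C:1 H:3
  + Br → Br:1
Element totals:
  C: 11
  H: 9
  Br: 1
Molecular formula: C11H9Br.
  M = 11(12.0) + 9(1.007825) + 78.918338
    = 132.000000 + 9.070425 + 78.918338 = 219.988763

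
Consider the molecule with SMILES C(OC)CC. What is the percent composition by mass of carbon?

Atom tally by fragment:
  CH3OCH2 → C:2 H:5 O:1
  CH2 → C:1 H:2
  CH3 → C:1 H:3
Element totals:
  C: 4
  H: 10
  O: 1
Molecular formula: C4H10O.
Molar mass = 74.123 g/mol.
Mass from C: 4 × 12.011 = 48.044 g/mol.
%C = 48.044 / 74.123 × 100 = 64.82%.

64.82%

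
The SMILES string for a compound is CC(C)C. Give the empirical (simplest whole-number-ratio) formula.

Atom tally by fragment:
  CH3 → C:1 H:3
  CH(CH3) → C:2 H:4
  CH3 → C:1 H:3
Element totals:
  C: 4
  H: 10
Molecular formula: C4H10.
gcd of subscripts = 2; dividing each by 2:
  C: 4/2 = 2
  H: 10/2 = 5

C2H5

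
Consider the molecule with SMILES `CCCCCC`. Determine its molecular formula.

C6H14

Atom tally by fragment:
  CH3 → C:1 H:3
  CH2 → C:1 H:2
  CH2 → C:1 H:2
  CH2 → C:1 H:2
  CH2 → C:1 H:2
  CH3 → C:1 H:3
Element totals:
  C: 6
  H: 14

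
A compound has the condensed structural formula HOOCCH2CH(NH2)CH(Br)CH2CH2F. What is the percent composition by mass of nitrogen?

Element totals:
  C: 6
  H: 11
  Br: 1
  F: 1
  N: 1
  O: 2
Molecular formula: C6H11BrFNO2.
Molar mass = 228.061 g/mol.
Mass from N: 1 × 14.007 = 14.007 g/mol.
%N = 14.007 / 228.061 × 100 = 6.14%.

6.14%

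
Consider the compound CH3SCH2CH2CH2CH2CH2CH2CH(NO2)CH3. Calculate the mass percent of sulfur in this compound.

Element totals:
  C: 9
  H: 19
  N: 1
  O: 2
  S: 1
Molecular formula: C9H19NO2S.
Molar mass = 205.316 g/mol.
Mass from S: 1 × 32.06 = 32.060 g/mol.
%S = 32.060 / 205.316 × 100 = 15.61%.

15.61%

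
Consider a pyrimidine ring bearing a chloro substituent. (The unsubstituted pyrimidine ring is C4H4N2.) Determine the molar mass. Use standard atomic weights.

114.53 g/mol

Atom tally by fragment:
  pyrimidine ring core → C:4 H:4 N:2
  (− 1 ring H displaced by substituents)
  + Cl → Cl:1
Element totals:
  C: 4
  H: 3
  Cl: 1
  N: 2
Molecular formula: C4H3ClN2.
  M = 4(12.011) + 3(1.008) + 35.45 + 2(14.007)
    = 48.044 + 3.024 + 35.450 + 28.014 = 114.532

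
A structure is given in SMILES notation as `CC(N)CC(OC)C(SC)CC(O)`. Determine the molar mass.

Atom tally by fragment:
  CH3 → C:1 H:3
  CH(NH2) → C:1 H:3 N:1
  CH2 → C:1 H:2
  CH(OCH3) → C:2 H:4 O:1
  CH(SCH3) → C:2 H:4 S:1
  CH2 → C:1 H:2
  CH2OH → C:1 H:3 O:1
Element totals:
  C: 9
  H: 21
  N: 1
  O: 2
  S: 1
Molecular formula: C9H21NO2S.
  M = 9(12.011) + 21(1.008) + 14.007 + 2(15.999) + 32.06
    = 108.099 + 21.168 + 14.007 + 31.998 + 32.060 = 207.332

207.33 g/mol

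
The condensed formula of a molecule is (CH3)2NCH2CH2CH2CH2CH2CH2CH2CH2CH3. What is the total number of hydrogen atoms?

Element totals:
  C: 11
  H: 25
  N: 1

25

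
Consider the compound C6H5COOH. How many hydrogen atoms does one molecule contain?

Element totals:
  C: 7
  H: 6
  O: 2

6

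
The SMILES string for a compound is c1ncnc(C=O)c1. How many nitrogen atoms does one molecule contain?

2

Atom tally by fragment:
  pyrimidine ring core → C:4 H:4 N:2
  (− 1 ring H displaced by substituents)
  + CHO → C:1 H:1 O:1
Element totals:
  C: 5
  H: 4
  N: 2
  O: 1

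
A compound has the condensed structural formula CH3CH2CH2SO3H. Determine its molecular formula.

Atom tally by fragment:
  CH3 → C:1 H:3
  CH2 → C:1 H:2
  CH2SO3H → C:1 H:3 S:1 O:3
Element totals:
  C: 3
  H: 8
  O: 3
  S: 1

C3H8O3S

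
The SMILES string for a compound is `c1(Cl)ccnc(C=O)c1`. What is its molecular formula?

Atom tally by fragment:
  pyridine ring core → C:5 H:5 N:1
  (− 2 ring H displaced by substituents)
  + Cl → Cl:1
  + CHO → C:1 H:1 O:1
Element totals:
  C: 6
  H: 4
  Cl: 1
  N: 1
  O: 1

C6H4ClNO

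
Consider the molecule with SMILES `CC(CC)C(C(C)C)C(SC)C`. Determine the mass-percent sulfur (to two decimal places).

Atom tally by fragment:
  CH3 → C:1 H:3
  CH(C2H5) → C:3 H:6
  CH(CH(CH3)2) → C:4 H:8
  CH(SCH3) → C:2 H:4 S:1
  CH3 → C:1 H:3
Element totals:
  C: 11
  H: 24
  S: 1
Molecular formula: C11H24S.
Molar mass = 188.373 g/mol.
Mass from S: 1 × 32.06 = 32.060 g/mol.
%S = 32.060 / 188.373 × 100 = 17.02%.

17.02%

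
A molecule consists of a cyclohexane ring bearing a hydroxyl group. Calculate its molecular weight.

Atom tally by fragment:
  cyclohexane ring core → C:6 H:12
  (− 1 ring H displaced by substituents)
  + OH → O:1 H:1
Element totals:
  C: 6
  H: 12
  O: 1
Molecular formula: C6H12O.
  M = 6(12.011) + 12(1.008) + 15.999
    = 72.066 + 12.096 + 15.999 = 100.161

100.16 g/mol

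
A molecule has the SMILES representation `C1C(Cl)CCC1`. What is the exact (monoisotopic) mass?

104.0393

Atom tally by fragment:
  cyclopentane ring core → C:5 H:10
  (− 1 ring H displaced by substituents)
  + Cl → Cl:1
Element totals:
  C: 5
  H: 9
  Cl: 1
Molecular formula: C5H9Cl.
  M = 5(12.0) + 9(1.007825) + 34.968853
    = 60.000000 + 9.070425 + 34.968853 = 104.039278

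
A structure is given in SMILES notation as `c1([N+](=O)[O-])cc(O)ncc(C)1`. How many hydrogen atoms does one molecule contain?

6

Atom tally by fragment:
  pyridine ring core → C:5 H:5 N:1
  (− 3 ring H displaced by substituents)
  + NO2 → N:1 O:2
  + OH → O:1 H:1
  + CH3 → C:1 H:3
Element totals:
  C: 6
  H: 6
  N: 2
  O: 3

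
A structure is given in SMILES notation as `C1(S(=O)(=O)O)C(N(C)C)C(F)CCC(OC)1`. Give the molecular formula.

Atom tally by fragment:
  cyclohexane ring core → C:6 H:12
  (− 4 ring H displaced by substituents)
  + SO3H → S:1 O:3 H:1
  + N(CH3)2 → N:1 C:2 H:6
  + F → F:1
  + OCH3 → C:1 H:3 O:1
Element totals:
  C: 9
  H: 18
  F: 1
  N: 1
  O: 4
  S: 1

C9H18FNO4S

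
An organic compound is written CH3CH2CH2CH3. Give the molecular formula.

Atom tally by fragment:
  CH3 → C:1 H:3
  CH2 → C:1 H:2
  CH2 → C:1 H:2
  CH3 → C:1 H:3
Element totals:
  C: 4
  H: 10

C4H10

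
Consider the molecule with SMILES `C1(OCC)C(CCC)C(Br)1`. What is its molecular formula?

Atom tally by fragment:
  cyclopropane ring core → C:3 H:6
  (− 3 ring H displaced by substituents)
  + OC2H5 → C:2 H:5 O:1
  + CH2CH2CH3 → C:3 H:7
  + Br → Br:1
Element totals:
  C: 8
  H: 15
  Br: 1
  O: 1

C8H15BrO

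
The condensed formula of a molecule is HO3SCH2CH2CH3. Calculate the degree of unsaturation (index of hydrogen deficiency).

0

Atom tally by fragment:
  HO3SCH2 → C:1 H:3 S:1 O:3
  CH2 → C:1 H:2
  CH3 → C:1 H:3
Element totals:
  C: 3
  H: 8
  O: 3
  S: 1
Molecular formula: C3H8O3S.
DoU = (2C + 2 + N − H − X) / 2 = (2·3 + 2 + 0 − 8 − 0) / 2 = 0.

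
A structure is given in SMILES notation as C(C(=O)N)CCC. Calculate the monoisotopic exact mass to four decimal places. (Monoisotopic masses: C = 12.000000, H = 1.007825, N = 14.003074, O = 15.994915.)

101.0841

Atom tally by fragment:
  H2NOCCH2 → C:2 H:4 O:1 N:1
  CH2 → C:1 H:2
  CH2 → C:1 H:2
  CH3 → C:1 H:3
Element totals:
  C: 5
  H: 11
  N: 1
  O: 1
Molecular formula: C5H11NO.
  M = 5(12.0) + 11(1.007825) + 14.003074 + 15.994915
    = 60.000000 + 11.086075 + 14.003074 + 15.994915 = 101.084064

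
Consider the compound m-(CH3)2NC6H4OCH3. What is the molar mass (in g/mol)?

151.21 g/mol

Element totals:
  C: 9
  H: 13
  N: 1
  O: 1
Molecular formula: C9H13NO.
  M = 9(12.011) + 13(1.008) + 14.007 + 15.999
    = 108.099 + 13.104 + 14.007 + 15.999 = 151.209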